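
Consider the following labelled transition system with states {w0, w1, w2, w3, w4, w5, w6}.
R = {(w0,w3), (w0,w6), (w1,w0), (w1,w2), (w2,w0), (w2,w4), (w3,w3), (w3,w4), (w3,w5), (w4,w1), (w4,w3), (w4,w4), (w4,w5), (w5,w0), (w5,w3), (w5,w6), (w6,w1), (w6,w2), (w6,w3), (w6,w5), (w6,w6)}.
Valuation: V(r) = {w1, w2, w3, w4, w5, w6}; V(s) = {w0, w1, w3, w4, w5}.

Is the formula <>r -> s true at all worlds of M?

Let φ = <>r -> s. Evaluate φ at each world:
  w0 (successors {w3, w6}): φ is true.
  w1 (successors {w0, w2}): φ is true.
  w2 (successors {w0, w4}): φ is false.
  w3 (successors {w3, w4, w5}): φ is true.
  w4 (successors {w1, w3, w4, w5}): φ is true.
  w5 (successors {w0, w3, w6}): φ is true.
  w6 (successors {w1, w2, w3, w5, w6}): φ is false.
Detail at w2 (counterexample):
  At w2: <>r is true, s is false, so <>r -> s is false.
    At w2: <>r requires r at some successor in {w0, w4}.
      r holds at w4, so <>r is true at w2.

No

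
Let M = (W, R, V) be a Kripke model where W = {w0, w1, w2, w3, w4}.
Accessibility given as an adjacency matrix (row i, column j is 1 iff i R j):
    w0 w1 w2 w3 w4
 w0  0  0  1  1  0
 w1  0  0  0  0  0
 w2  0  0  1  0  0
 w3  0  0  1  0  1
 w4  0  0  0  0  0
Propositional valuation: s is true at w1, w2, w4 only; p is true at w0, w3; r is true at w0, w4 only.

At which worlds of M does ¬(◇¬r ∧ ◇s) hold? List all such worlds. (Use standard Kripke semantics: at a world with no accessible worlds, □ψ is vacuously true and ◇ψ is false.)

w1, w4

Let φ = ¬(◇¬r ∧ ◇s). Evaluate φ at each world:
  w0 (successors {w2, w3}): φ is false.
  w1 (successors ∅): φ is true.
  w2 (successors {w2}): φ is false.
  w3 (successors {w2, w4}): φ is false.
  w4 (successors ∅): φ is true.
For instance, at w0:
  At w0: ◇¬r ∧ ◇s is true, so ¬(◇¬r ∧ ◇s) is false.
    At w0: ◇¬r is true, ◇s is true, so ◇¬r ∧ ◇s is true.
      At w0: ◇¬r requires ¬r at some successor in {w2, w3}.
        ¬r holds at w2, so ◇¬r is true at w0.
      At w0: ◇s requires s at some successor in {w2, w3}.
        s holds at w2, so ◇s is true at w0.
Satisfying worlds: {w1, w4}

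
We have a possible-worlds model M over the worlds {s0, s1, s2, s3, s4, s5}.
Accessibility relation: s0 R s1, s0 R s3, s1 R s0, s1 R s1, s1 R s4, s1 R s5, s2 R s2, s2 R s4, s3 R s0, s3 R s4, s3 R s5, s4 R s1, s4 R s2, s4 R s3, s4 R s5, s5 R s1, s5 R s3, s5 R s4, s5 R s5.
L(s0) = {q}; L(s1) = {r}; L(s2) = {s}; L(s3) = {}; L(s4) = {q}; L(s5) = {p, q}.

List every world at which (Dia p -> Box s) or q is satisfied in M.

s0, s2, s4, s5

Recall that Box ψ holds at a world iff ψ holds at every accessible world, and Dia ψ holds iff ψ holds at some accessible world.
Let φ = (Dia p -> Box s) or q. Evaluate φ at each world:
  s0 (successors {s1, s3}): φ is true.
  s1 (successors {s0, s1, s4, s5}): φ is false.
  s2 (successors {s2, s4}): φ is true.
  s3 (successors {s0, s4, s5}): φ is false.
  s4 (successors {s1, s2, s3, s5}): φ is true.
  s5 (successors {s1, s3, s4, s5}): φ is true.
For instance, at s1:
  At s1: Dia p -> Box s is false, q is false, so (Dia p -> Box s) or q is false.
    At s1: Dia p is true, Box s is false, so Dia p -> Box s is false.
      At s1: Dia p requires p at some successor in {s0, s1, s4, s5}.
        p holds at s5, so Dia p is true at s1.
      At s1: Box s requires s at every successor {s0, s1, s4, s5}.
        s fails at s0, so Box s is false at s1.
Satisfying worlds: {s0, s2, s4, s5}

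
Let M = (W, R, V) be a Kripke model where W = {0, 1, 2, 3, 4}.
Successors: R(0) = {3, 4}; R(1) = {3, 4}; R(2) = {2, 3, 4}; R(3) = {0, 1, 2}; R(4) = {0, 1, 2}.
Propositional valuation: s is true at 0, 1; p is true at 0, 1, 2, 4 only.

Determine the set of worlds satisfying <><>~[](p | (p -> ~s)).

none

Let φ = <><>~[](p | (p -> ~s)). Evaluate φ at each world:
  0 (successors {3, 4}): φ is false.
  1 (successors {3, 4}): φ is false.
  2 (successors {2, 3, 4}): φ is false.
  3 (successors {0, 1, 2}): φ is false.
  4 (successors {0, 1, 2}): φ is false.
For instance, at 1:
  At 1: <><>~[](p | (p -> ~s)) requires <>~[](p | (p -> ~s)) at some successor in {3, 4}.
    At 3: <>~[](p | (p -> ~s)) is false.
    At 4: <>~[](p | (p -> ~s)) is false.
  So <><>~[](p | (p -> ~s)) is false at 1.
Satisfying worlds: none.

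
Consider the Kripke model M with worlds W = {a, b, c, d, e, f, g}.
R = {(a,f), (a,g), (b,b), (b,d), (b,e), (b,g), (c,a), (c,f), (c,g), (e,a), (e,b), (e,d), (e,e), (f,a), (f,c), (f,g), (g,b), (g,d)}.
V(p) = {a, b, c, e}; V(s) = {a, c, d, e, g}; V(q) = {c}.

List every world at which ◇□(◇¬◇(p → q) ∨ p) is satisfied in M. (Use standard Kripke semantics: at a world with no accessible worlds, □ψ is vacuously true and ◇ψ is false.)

Let φ = ◇□(◇¬◇(p → q) ∨ p). Evaluate φ at each world:
  a (successors {f, g}): φ is true.
  b (successors {b, d, e, g}): φ is true.
  c (successors {a, f, g}): φ is true.
  d (successors ∅): φ is false.
  e (successors {a, b, d, e}): φ is true.
  f (successors {a, c, g}): φ is false.
  g (successors {b, d}): φ is true.
For instance, at c:
  At c: ◇□(◇¬◇(p → q) ∨ p) requires □(◇¬◇(p → q) ∨ p) at some successor in {a, f, g}.
    □(◇¬◇(p → q) ∨ p) holds at f, so ◇□(◇¬◇(p → q) ∨ p) is true at c.
      At f: □(◇¬◇(p → q) ∨ p) requires ◇¬◇(p → q) ∨ p at every successor {a, c, g}.
        At a: ◇¬◇(p → q) ∨ p is true.
        At c: ◇¬◇(p → q) ∨ p is true.
        At g: ◇¬◇(p → q) ∨ p is true.
      So □(◇¬◇(p → q) ∨ p) is true at f.
Satisfying worlds: {a, b, c, e, g}

a, b, c, e, g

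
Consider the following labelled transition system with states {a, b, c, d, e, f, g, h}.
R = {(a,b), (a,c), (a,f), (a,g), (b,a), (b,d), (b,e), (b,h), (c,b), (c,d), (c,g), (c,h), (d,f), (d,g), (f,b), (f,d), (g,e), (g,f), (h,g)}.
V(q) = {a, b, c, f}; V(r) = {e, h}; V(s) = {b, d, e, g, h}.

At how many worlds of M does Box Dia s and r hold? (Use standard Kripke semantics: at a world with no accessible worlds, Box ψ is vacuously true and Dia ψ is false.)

Let φ = Box Dia s and r. Evaluate φ at each world:
  a (successors {b, c, f, g}): φ is false.
  b (successors {a, d, e, h}): φ is false.
  c (successors {b, d, g, h}): φ is false.
  d (successors {f, g}): φ is false.
  e (successors ∅): φ is true.
  f (successors {b, d}): φ is false.
  g (successors {e, f}): φ is false.
  h (successors {g}): φ is true.
For instance, at g:
  At g: Box Dia s is false, r is false, so Box Dia s and r is false.
    At g: Box Dia s requires Dia s at every successor {e, f}.
      Dia s fails at e, so Box Dia s is false at g.
Satisfying worlds: {e, h}

2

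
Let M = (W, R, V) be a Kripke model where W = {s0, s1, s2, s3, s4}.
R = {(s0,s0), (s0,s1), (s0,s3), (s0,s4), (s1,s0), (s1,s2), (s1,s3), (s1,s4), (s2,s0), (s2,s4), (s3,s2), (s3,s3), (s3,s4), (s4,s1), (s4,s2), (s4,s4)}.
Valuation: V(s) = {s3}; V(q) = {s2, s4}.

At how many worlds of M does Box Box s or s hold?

Let φ = Box Box s or s. Evaluate φ at each world:
  s0 (successors {s0, s1, s3, s4}): φ is false.
  s1 (successors {s0, s2, s3, s4}): φ is false.
  s2 (successors {s0, s4}): φ is false.
  s3 (successors {s2, s3, s4}): φ is true.
  s4 (successors {s1, s2, s4}): φ is false.
For instance, at s0:
  At s0: Box Box s is false, s is false, so Box Box s or s is false.
    At s0: Box Box s requires Box s at every successor {s0, s1, s3, s4}.
      Box s fails at s0, so Box Box s is false at s0.
Satisfying worlds: {s3}

1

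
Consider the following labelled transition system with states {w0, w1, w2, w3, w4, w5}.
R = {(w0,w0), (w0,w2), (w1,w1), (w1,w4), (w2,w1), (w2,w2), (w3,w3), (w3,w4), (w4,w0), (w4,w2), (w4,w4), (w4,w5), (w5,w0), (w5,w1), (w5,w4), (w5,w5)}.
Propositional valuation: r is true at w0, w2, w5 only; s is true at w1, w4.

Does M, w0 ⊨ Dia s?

At w0: Dia s requires s at some successor in {w0, w2}.
  At w0: s is false.
  At w2: s is false.
So Dia s is false at w0.

No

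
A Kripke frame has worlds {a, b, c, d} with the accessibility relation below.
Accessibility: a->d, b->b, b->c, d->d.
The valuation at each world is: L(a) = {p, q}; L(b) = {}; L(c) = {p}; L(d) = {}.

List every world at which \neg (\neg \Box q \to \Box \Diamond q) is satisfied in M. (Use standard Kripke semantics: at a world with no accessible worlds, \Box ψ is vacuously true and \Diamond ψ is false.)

Let φ = \neg (\neg \Box q \to \Box \Diamond q). Evaluate φ at each world:
  a (successors {d}): φ is true.
  b (successors {b, c}): φ is true.
  c (successors ∅): φ is false.
  d (successors {d}): φ is true.
For instance, at b:
  At b: \neg \Box q \to \Box \Diamond q is false, so \neg (\neg \Box q \to \Box \Diamond q) is true.
    At b: \neg \Box q is true, \Box \Diamond q is false, so \neg \Box q \to \Box \Diamond q is false.
      At b: \Box q is false, so \neg \Box q is true.
      At b: \Box \Diamond q requires \Diamond q at every successor {b, c}.
        \Diamond q fails at b, so \Box \Diamond q is false at b.
Satisfying worlds: {a, b, d}

a, b, d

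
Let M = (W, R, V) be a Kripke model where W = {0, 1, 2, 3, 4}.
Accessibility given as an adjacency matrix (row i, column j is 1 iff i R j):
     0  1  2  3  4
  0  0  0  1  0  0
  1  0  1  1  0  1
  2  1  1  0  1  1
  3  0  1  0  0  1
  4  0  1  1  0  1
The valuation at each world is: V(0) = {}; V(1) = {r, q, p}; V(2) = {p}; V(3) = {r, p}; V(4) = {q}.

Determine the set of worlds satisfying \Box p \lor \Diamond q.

0, 1, 2, 3, 4

Recall that \Box ψ holds at a world iff ψ holds at every accessible world, and \Diamond ψ holds iff ψ holds at some accessible world.
Let φ = \Box p \lor \Diamond q. Evaluate φ at each world:
  0 (successors {2}): φ is true.
  1 (successors {1, 2, 4}): φ is true.
  2 (successors {0, 1, 3, 4}): φ is true.
  3 (successors {1, 4}): φ is true.
  4 (successors {1, 2, 4}): φ is true.
For instance, at 2:
  At 2: \Box p is false, \Diamond q is true, so \Box p \lor \Diamond q is true.
    At 2: \Box p requires p at every successor {0, 1, 3, 4}.
      p fails at 0, so \Box p is false at 2.
    At 2: \Diamond q requires q at some successor in {0, 1, 3, 4}.
      q holds at 1, so \Diamond q is true at 2.
Satisfying worlds: {0, 1, 2, 3, 4}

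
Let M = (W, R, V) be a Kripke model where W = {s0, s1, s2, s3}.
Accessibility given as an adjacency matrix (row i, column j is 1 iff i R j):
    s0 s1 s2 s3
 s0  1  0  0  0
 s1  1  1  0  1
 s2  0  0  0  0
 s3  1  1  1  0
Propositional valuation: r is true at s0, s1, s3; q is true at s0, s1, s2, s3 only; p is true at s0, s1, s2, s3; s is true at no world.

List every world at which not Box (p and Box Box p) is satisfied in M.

none

Let φ = not Box (p and Box Box p). Evaluate φ at each world:
  s0 (successors {s0}): φ is false.
  s1 (successors {s0, s1, s3}): φ is false.
  s2 (successors ∅): φ is false.
  s3 (successors {s0, s1, s2}): φ is false.
For instance, at s1:
  At s1: Box (p and Box Box p) is true, so not Box (p and Box Box p) is false.
    At s1: Box (p and Box Box p) requires p and Box Box p at every successor {s0, s1, s3}.
      At s0: p and Box Box p is true.
      At s1: p and Box Box p is true.
      At s3: p and Box Box p is true.
    So Box (p and Box Box p) is true at s1.
Satisfying worlds: none.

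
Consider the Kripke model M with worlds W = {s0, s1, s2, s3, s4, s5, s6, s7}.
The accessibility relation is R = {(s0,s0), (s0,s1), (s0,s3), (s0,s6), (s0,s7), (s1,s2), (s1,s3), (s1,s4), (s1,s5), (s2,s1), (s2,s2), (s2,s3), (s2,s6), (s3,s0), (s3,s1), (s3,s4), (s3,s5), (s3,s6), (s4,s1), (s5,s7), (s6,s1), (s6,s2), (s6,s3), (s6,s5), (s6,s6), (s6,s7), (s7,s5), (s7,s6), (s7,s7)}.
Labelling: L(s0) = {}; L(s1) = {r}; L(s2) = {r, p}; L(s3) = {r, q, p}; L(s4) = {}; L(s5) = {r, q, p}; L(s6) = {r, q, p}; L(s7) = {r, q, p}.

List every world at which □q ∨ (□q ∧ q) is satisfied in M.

s5, s7

Recall that □ψ holds at a world iff ψ holds at every accessible world, and ◇ψ holds iff ψ holds at some accessible world.
Let φ = □q ∨ (□q ∧ q). Evaluate φ at each world:
  s0 (successors {s0, s1, s3, s6, s7}): φ is false.
  s1 (successors {s2, s3, s4, s5}): φ is false.
  s2 (successors {s1, s2, s3, s6}): φ is false.
  s3 (successors {s0, s1, s4, s5, s6}): φ is false.
  s4 (successors {s1}): φ is false.
  s5 (successors {s7}): φ is true.
  s6 (successors {s1, s2, s3, s5, s6, s7}): φ is false.
  s7 (successors {s5, s6, s7}): φ is true.
For instance, at s1:
  At s1: □q is false, □q ∧ q is false, so □q ∨ (□q ∧ q) is false.
    At s1: □q requires q at every successor {s2, s3, s4, s5}.
      q fails at s2, so □q is false at s1.
    At s1: □q is false, q is false, so □q ∧ q is false.
      At s1: □q requires q at every successor {s2, s3, s4, s5}.
        q fails at s2, so □q is false at s1.
Satisfying worlds: {s5, s7}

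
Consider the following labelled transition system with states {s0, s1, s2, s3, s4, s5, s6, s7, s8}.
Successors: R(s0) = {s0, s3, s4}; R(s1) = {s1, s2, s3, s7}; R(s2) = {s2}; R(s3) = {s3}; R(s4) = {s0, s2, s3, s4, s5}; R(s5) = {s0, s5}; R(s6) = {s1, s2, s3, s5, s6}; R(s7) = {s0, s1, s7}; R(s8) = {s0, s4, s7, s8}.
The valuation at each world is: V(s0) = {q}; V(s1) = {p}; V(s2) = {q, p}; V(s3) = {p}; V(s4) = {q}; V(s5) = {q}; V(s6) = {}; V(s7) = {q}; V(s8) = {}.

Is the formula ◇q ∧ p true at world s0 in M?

No

At s0: ◇q is true, p is false, so ◇q ∧ p is false.
  At s0: ◇q requires q at some successor in {s0, s3, s4}.
    q holds at s0, so ◇q is true at s0.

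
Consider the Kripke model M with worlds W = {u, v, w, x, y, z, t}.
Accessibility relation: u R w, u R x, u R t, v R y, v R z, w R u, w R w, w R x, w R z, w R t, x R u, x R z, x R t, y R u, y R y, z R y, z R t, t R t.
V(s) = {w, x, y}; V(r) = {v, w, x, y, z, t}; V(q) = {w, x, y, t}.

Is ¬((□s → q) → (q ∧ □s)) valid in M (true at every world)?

Let φ = ¬((□s → q) → (q ∧ □s)). Evaluate φ at each world:
  u (successors {w, x, t}): φ is true.
  v (successors {y, z}): φ is true.
  w (successors {u, w, x, z, t}): φ is true.
  x (successors {u, z, t}): φ is true.
  y (successors {u, y}): φ is true.
  z (successors {y, t}): φ is true.
  t (successors {t}): φ is true.
For instance, at y:
  At y: (□s → q) → (q ∧ □s) is false, so ¬((□s → q) → (q ∧ □s)) is true.
    At y: □s → q is true, q ∧ □s is false, so (□s → q) → (q ∧ □s) is false.
      At y: □s is false, q is true, so □s → q is true.
      At y: q is true, □s is false, so q ∧ □s is false.

Yes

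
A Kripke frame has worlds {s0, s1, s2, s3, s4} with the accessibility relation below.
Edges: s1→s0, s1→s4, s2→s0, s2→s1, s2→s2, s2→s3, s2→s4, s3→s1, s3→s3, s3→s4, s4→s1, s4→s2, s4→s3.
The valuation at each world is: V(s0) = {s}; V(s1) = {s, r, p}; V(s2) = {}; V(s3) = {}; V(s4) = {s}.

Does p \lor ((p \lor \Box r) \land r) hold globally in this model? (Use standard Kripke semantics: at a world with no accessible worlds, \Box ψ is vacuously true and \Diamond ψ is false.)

Recall that \Box ψ holds at a world iff ψ holds at every accessible world, and \Diamond ψ holds iff ψ holds at some accessible world.
Let φ = p \lor ((p \lor \Box r) \land r). Evaluate φ at each world:
  s0 (successors ∅): φ is false.
  s1 (successors {s0, s4}): φ is true.
  s2 (successors {s0, s1, s2, s3, s4}): φ is false.
  s3 (successors {s1, s3, s4}): φ is false.
  s4 (successors {s1, s2, s3}): φ is false.
Detail at s0 (counterexample):
  At s0: p is false, (p \lor \Box r) \land r is false, so p \lor ((p \lor \Box r) \land r) is false.
    At s0: p \lor \Box r is true, r is false, so (p \lor \Box r) \land r is false.
      At s0: p is false, \Box r is true, so p \lor \Box r is true.

No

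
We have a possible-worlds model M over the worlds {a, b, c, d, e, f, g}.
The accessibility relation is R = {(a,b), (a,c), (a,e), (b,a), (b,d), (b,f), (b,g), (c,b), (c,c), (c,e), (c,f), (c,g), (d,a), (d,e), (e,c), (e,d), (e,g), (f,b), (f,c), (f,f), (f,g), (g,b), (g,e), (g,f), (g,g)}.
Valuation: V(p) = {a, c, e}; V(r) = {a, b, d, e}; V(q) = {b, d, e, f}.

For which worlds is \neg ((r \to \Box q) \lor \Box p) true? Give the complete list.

Let φ = \neg ((r \to \Box q) \lor \Box p). Evaluate φ at each world:
  a (successors {b, c, e}): φ is true.
  b (successors {a, d, f, g}): φ is true.
  c (successors {b, c, e, f, g}): φ is false.
  d (successors {a, e}): φ is false.
  e (successors {c, d, g}): φ is true.
  f (successors {b, c, f, g}): φ is false.
  g (successors {b, e, f, g}): φ is false.
For instance, at c:
  At c: (r \to \Box q) \lor \Box p is true, so \neg ((r \to \Box q) \lor \Box p) is false.
    At c: r \to \Box q is true, \Box p is false, so (r \to \Box q) \lor \Box p is true.
      At c: r is false, \Box q is false, so r \to \Box q is true.
      At c: \Box p requires p at every successor {b, c, e, f, g}.
        p fails at b, so \Box p is false at c.
Satisfying worlds: {a, b, e}

a, b, e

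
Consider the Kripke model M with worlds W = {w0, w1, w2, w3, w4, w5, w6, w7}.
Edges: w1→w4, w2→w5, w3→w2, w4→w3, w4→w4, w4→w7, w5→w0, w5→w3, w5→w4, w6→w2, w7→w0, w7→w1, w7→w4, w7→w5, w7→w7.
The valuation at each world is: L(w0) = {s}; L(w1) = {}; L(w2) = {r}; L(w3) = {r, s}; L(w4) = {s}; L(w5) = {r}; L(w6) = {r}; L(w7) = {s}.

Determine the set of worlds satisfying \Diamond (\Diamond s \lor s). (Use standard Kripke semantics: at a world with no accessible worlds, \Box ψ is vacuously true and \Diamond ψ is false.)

Recall that \Diamond ψ holds at a world iff ψ holds at some accessible world.
Let φ = \Diamond (\Diamond s \lor s). Evaluate φ at each world:
  w0 (successors ∅): φ is false.
  w1 (successors {w4}): φ is true.
  w2 (successors {w5}): φ is true.
  w3 (successors {w2}): φ is false.
  w4 (successors {w3, w4, w7}): φ is true.
  w5 (successors {w0, w3, w4}): φ is true.
  w6 (successors {w2}): φ is false.
  w7 (successors {w0, w1, w4, w5, w7}): φ is true.
For instance, at w7:
  At w7: \Diamond (\Diamond s \lor s) requires \Diamond s \lor s at some successor in {w0, w1, w4, w5, w7}.
    \Diamond s \lor s holds at w0, so \Diamond (\Diamond s \lor s) is true at w7.
      At w0: \Diamond s is false, s is true, so \Diamond s \lor s is true.
Satisfying worlds: {w1, w2, w4, w5, w7}

w1, w2, w4, w5, w7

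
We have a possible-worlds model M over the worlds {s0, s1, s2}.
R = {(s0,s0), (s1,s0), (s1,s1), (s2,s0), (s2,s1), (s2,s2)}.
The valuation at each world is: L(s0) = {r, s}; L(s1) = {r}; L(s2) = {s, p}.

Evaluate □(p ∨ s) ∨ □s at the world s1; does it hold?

No

Recall that □ψ holds at a world iff ψ holds at every accessible world, and ◇ψ holds iff ψ holds at some accessible world.
At s1: □(p ∨ s) is false, □s is false, so □(p ∨ s) ∨ □s is false.
  At s1: □(p ∨ s) requires p ∨ s at every successor {s0, s1}.
    p ∨ s fails at s1, so □(p ∨ s) is false at s1.
  At s1: □s requires s at every successor {s0, s1}.
    s fails at s1, so □s is false at s1.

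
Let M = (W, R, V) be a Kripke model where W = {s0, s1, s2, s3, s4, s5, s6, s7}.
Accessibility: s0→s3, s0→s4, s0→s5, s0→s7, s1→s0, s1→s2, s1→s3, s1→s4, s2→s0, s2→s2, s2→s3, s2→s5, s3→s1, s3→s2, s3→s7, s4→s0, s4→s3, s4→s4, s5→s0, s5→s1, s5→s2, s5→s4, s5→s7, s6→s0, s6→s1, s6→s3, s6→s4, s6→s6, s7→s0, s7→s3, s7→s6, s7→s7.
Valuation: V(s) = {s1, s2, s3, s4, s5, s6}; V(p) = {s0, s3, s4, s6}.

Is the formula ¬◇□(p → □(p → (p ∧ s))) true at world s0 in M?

At s0: ◇□(p → □(p → (p ∧ s))) is true, so ¬◇□(p → □(p → (p ∧ s))) is false.
  At s0: ◇□(p → □(p → (p ∧ s))) requires □(p → □(p → (p ∧ s))) at some successor in {s3, s4, s5, s7}.
    □(p → □(p → (p ∧ s))) holds at s3, so ◇□(p → □(p → (p ∧ s))) is true at s0.
      At s3: □(p → □(p → (p ∧ s))) requires p → □(p → (p ∧ s)) at every successor {s1, s2, s7}.
        At s1: p → □(p → (p ∧ s)) is true.
        At s2: p → □(p → (p ∧ s)) is true.
        At s7: p → □(p → (p ∧ s)) is true.
      So □(p → □(p → (p ∧ s))) is true at s3.

No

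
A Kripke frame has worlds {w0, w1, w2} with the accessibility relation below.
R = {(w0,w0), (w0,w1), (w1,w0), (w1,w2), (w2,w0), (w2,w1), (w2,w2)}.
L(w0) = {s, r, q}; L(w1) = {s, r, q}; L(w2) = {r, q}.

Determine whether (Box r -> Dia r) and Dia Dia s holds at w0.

At w0: Box r -> Dia r is true, Dia Dia s is true, so (Box r -> Dia r) and Dia Dia s is true.
  At w0: Box r is true, Dia r is true, so Box r -> Dia r is true.
    At w0: Box r requires r at every successor {w0, w1}.
      At w0: r is true.
      At w1: r is true.
    So Box r is true at w0.
    At w0: Dia r requires r at some successor in {w0, w1}.
      r holds at w0, so Dia r is true at w0.
  At w0: Dia Dia s requires Dia s at some successor in {w0, w1}.
    Dia s holds at w0, so Dia Dia s is true at w0.
      At w0: Dia s requires s at some successor in {w0, w1}.
        s holds at w0, so Dia s is true at w0.

Yes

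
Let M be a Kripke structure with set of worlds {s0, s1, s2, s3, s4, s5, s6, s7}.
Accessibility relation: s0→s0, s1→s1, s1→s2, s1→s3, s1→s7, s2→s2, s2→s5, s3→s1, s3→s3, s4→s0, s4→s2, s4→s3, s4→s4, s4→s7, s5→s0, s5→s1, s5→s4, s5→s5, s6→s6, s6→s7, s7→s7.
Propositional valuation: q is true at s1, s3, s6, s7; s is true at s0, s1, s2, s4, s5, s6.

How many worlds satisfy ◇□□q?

4

Let φ = ◇□□q. Evaluate φ at each world:
  s0 (successors {s0}): φ is false.
  s1 (successors {s1, s2, s3, s7}): φ is true.
  s2 (successors {s2, s5}): φ is false.
  s3 (successors {s1, s3}): φ is false.
  s4 (successors {s0, s2, s3, s4, s7}): φ is true.
  s5 (successors {s0, s1, s4, s5}): φ is false.
  s6 (successors {s6, s7}): φ is true.
  s7 (successors {s7}): φ is true.
For instance, at s1:
  At s1: ◇□□q requires □□q at some successor in {s1, s2, s3, s7}.
    □□q holds at s7, so ◇□□q is true at s1.
      At s7: □□q requires □q at every successor {s7}.
        At s7: □q is true.
      So □□q is true at s7.
Satisfying worlds: {s1, s4, s6, s7}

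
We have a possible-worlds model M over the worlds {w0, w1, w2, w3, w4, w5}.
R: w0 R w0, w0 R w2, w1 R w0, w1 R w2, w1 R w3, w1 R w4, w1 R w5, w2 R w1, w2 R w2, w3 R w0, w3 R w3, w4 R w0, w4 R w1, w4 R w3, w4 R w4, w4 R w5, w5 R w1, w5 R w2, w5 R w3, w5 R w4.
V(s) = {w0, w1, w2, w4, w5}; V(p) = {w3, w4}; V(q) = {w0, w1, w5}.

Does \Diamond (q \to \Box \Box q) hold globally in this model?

Let φ = \Diamond (q \to \Box \Box q). Evaluate φ at each world:
  w0 (successors {w0, w2}): φ is true.
  w1 (successors {w0, w2, w3, w4, w5}): φ is true.
  w2 (successors {w1, w2}): φ is true.
  w3 (successors {w0, w3}): φ is true.
  w4 (successors {w0, w1, w3, w4, w5}): φ is true.
  w5 (successors {w1, w2, w3, w4}): φ is true.
For instance, at w5:
  At w5: \Diamond (q \to \Box \Box q) requires q \to \Box \Box q at some successor in {w1, w2, w3, w4}.
    q \to \Box \Box q holds at w2, so \Diamond (q \to \Box \Box q) is true at w5.
      At w2: q is false, \Box \Box q is false, so q \to \Box \Box q is true.

Yes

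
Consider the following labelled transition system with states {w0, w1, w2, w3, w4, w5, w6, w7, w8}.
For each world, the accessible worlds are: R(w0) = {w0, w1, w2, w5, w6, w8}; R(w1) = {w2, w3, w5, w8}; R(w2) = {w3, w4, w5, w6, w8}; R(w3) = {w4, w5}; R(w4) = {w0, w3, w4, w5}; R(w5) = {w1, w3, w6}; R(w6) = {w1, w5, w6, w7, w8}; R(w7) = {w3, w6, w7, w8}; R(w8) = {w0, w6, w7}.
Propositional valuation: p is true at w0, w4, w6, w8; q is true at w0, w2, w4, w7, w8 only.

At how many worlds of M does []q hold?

Let φ = []q. Evaluate φ at each world:
  w0 (successors {w0, w1, w2, w5, w6, w8}): φ is false.
  w1 (successors {w2, w3, w5, w8}): φ is false.
  w2 (successors {w3, w4, w5, w6, w8}): φ is false.
  w3 (successors {w4, w5}): φ is false.
  w4 (successors {w0, w3, w4, w5}): φ is false.
  w5 (successors {w1, w3, w6}): φ is false.
  w6 (successors {w1, w5, w6, w7, w8}): φ is false.
  w7 (successors {w3, w6, w7, w8}): φ is false.
  w8 (successors {w0, w6, w7}): φ is false.
For instance, at w0:
  At w0: []q requires q at every successor {w0, w1, w2, w5, w6, w8}.
    q fails at w1, so []q is false at w0.
Satisfying worlds: none.

0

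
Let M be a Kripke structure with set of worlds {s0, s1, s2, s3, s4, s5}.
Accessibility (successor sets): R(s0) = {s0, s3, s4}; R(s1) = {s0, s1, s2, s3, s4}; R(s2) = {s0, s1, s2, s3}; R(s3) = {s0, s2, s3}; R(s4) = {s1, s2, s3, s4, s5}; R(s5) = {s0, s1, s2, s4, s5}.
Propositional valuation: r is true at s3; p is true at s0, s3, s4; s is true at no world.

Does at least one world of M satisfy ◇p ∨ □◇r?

Yes

Let φ = ◇p ∨ □◇r. Evaluate φ at each world:
  s0 (successors {s0, s3, s4}): φ is true.
  s1 (successors {s0, s1, s2, s3, s4}): φ is true.
  s2 (successors {s0, s1, s2, s3}): φ is true.
  s3 (successors {s0, s2, s3}): φ is true.
  s4 (successors {s1, s2, s3, s4, s5}): φ is true.
  s5 (successors {s0, s1, s2, s4, s5}): φ is true.
Detail at s0 (witness):
  At s0: ◇p is true, □◇r is true, so ◇p ∨ □◇r is true.
    At s0: ◇p requires p at some successor in {s0, s3, s4}.
      p holds at s0, so ◇p is true at s0.
    At s0: □◇r requires ◇r at every successor {s0, s3, s4}.
      At s0: ◇r is true.
      At s3: ◇r is true.
      At s4: ◇r is true.
    So □◇r is true at s0.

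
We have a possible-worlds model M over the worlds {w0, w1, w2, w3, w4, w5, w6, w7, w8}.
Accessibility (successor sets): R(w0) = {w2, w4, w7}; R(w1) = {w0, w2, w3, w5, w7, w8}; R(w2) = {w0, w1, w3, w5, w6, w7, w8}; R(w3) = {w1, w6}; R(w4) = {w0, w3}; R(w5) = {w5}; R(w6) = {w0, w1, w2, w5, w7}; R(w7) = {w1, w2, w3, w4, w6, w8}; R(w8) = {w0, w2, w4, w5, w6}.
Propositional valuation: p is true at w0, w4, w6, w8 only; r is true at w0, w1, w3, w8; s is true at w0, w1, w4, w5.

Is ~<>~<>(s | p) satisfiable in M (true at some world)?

Let φ = ~<>~<>(s | p). Evaluate φ at each world:
  w0 (successors {w2, w4, w7}): φ is true.
  w1 (successors {w0, w2, w3, w5, w7, w8}): φ is true.
  w2 (successors {w0, w1, w3, w5, w6, w7, w8}): φ is true.
  w3 (successors {w1, w6}): φ is true.
  w4 (successors {w0, w3}): φ is true.
  w5 (successors {w5}): φ is true.
  w6 (successors {w0, w1, w2, w5, w7}): φ is true.
  w7 (successors {w1, w2, w3, w4, w6, w8}): φ is true.
  w8 (successors {w0, w2, w4, w5, w6}): φ is true.
Detail at w0 (witness):
  At w0: <>~<>(s | p) is false, so ~<>~<>(s | p) is true.
    At w0: <>~<>(s | p) requires ~<>(s | p) at some successor in {w2, w4, w7}.
      At w2: ~<>(s | p) is false.
      At w4: ~<>(s | p) is false.
      At w7: ~<>(s | p) is false.
    So <>~<>(s | p) is false at w0.

Yes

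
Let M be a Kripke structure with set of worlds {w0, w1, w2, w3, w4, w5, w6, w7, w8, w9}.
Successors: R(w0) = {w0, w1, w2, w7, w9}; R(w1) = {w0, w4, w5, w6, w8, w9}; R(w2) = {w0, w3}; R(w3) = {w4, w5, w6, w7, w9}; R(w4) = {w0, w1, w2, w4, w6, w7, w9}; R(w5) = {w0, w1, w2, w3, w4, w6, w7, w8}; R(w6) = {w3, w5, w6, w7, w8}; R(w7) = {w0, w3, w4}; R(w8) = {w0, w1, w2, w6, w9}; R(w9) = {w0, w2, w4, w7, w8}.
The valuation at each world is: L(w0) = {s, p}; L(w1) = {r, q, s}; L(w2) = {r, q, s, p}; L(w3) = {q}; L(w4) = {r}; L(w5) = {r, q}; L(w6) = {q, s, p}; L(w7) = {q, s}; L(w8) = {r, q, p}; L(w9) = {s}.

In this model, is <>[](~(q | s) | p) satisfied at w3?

No

At w3: <>[](~(q | s) | p) requires [](~(q | s) | p) at some successor in {w4, w5, w6, w7, w9}.
  At w4: [](~(q | s) | p) is false.
  At w5: [](~(q | s) | p) is false.
  At w6: [](~(q | s) | p) is false.
  At w7: [](~(q | s) | p) is false.
  At w9: [](~(q | s) | p) is false.
So <>[](~(q | s) | p) is false at w3.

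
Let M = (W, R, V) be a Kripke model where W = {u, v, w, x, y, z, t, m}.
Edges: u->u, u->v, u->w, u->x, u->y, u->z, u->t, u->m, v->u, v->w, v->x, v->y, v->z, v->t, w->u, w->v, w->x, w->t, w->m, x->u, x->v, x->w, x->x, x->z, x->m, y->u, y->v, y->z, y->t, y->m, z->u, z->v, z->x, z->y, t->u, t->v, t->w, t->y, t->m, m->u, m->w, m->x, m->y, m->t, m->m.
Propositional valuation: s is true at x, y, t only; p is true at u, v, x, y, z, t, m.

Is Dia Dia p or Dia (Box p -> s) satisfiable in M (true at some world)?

Yes

Recall that Box ψ holds at a world iff ψ holds at every accessible world, and Dia ψ holds iff ψ holds at some accessible world.
Let φ = Dia Dia p or Dia (Box p -> s). Evaluate φ at each world:
  u (successors {u, v, w, x, y, z, t, m}): φ is true.
  v (successors {u, w, x, y, z, t}): φ is true.
  w (successors {u, v, x, t, m}): φ is true.
  x (successors {u, v, w, x, z, m}): φ is true.
  y (successors {u, v, z, t, m}): φ is true.
  z (successors {u, v, x, y}): φ is true.
  t (successors {u, v, w, y, m}): φ is true.
  m (successors {u, w, x, y, t, m}): φ is true.
Detail at u (witness):
  At u: Dia Dia p is true, Dia (Box p -> s) is true, so Dia Dia p or Dia (Box p -> s) is true.
    At u: Dia Dia p requires Dia p at some successor in {u, v, w, x, y, z, t, m}.
      Dia p holds at u, so Dia Dia p is true at u.
    At u: Dia (Box p -> s) requires Box p -> s at some successor in {u, v, w, x, y, z, t, m}.
      Box p -> s holds at u, so Dia (Box p -> s) is true at u.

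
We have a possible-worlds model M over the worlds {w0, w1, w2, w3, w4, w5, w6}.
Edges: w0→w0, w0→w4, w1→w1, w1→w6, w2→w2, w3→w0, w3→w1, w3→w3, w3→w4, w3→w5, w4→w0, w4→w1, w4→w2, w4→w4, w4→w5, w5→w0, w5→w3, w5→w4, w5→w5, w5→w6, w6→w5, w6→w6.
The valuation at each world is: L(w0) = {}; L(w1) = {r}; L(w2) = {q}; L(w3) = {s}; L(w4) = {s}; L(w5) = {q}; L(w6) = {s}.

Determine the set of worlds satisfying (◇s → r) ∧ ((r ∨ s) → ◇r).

w1, w2

Let φ = (◇s → r) ∧ ((r ∨ s) → ◇r). Evaluate φ at each world:
  w0 (successors {w0, w4}): φ is false.
  w1 (successors {w1, w6}): φ is true.
  w2 (successors {w2}): φ is true.
  w3 (successors {w0, w1, w3, w4, w5}): φ is false.
  w4 (successors {w0, w1, w2, w4, w5}): φ is false.
  w5 (successors {w0, w3, w4, w5, w6}): φ is false.
  w6 (successors {w5, w6}): φ is false.
For instance, at w4:
  At w4: ◇s → r is false, (r ∨ s) → ◇r is true, so (◇s → r) ∧ ((r ∨ s) → ◇r) is false.
    At w4: ◇s is true, r is false, so ◇s → r is false.
      At w4: ◇s requires s at some successor in {w0, w1, w2, w4, w5}.
        s holds at w4, so ◇s is true at w4.
    At w4: r ∨ s is true, ◇r is true, so (r ∨ s) → ◇r is true.
      At w4: ◇r requires r at some successor in {w0, w1, w2, w4, w5}.
        r holds at w1, so ◇r is true at w4.
Satisfying worlds: {w1, w2}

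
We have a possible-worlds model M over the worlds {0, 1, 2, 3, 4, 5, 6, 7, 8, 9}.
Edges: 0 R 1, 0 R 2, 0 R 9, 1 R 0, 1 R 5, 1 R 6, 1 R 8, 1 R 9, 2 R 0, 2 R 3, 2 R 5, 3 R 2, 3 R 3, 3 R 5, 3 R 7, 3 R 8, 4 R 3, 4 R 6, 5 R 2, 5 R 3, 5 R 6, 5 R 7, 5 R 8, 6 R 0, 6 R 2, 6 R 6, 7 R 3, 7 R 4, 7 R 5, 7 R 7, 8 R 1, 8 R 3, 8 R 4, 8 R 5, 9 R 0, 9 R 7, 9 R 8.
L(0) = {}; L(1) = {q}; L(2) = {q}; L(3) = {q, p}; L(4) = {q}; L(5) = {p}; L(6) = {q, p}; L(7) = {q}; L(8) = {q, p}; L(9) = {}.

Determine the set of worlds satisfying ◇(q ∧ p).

1, 2, 3, 4, 5, 6, 7, 8, 9

Let φ = ◇(q ∧ p). Evaluate φ at each world:
  0 (successors {1, 2, 9}): φ is false.
  1 (successors {0, 5, 6, 8, 9}): φ is true.
  2 (successors {0, 3, 5}): φ is true.
  3 (successors {2, 3, 5, 7, 8}): φ is true.
  4 (successors {3, 6}): φ is true.
  5 (successors {2, 3, 6, 7, 8}): φ is true.
  6 (successors {0, 2, 6}): φ is true.
  7 (successors {3, 4, 5, 7}): φ is true.
  8 (successors {1, 3, 4, 5}): φ is true.
  9 (successors {0, 7, 8}): φ is true.
For instance, at 6:
  At 6: ◇(q ∧ p) requires q ∧ p at some successor in {0, 2, 6}.
    q ∧ p holds at 6, so ◇(q ∧ p) is true at 6.
Satisfying worlds: {1, 2, 3, 4, 5, 6, 7, 8, 9}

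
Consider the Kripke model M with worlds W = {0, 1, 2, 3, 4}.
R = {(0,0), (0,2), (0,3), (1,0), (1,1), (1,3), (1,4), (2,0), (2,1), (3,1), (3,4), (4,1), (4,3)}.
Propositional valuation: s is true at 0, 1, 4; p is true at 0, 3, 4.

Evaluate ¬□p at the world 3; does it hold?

Yes

At 3: □p is false, so ¬□p is true.
  At 3: □p requires p at every successor {1, 4}.
    p fails at 1, so □p is false at 3.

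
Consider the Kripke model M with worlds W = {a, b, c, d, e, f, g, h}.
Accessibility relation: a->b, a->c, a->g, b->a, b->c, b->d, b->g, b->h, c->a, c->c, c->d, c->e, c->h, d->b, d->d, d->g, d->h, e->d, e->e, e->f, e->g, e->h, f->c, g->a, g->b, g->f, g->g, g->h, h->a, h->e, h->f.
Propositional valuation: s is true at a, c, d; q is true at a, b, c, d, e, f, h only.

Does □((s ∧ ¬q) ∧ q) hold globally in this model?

No

Let φ = □((s ∧ ¬q) ∧ q). Evaluate φ at each world:
  a (successors {b, c, g}): φ is false.
  b (successors {a, c, d, g, h}): φ is false.
  c (successors {a, c, d, e, h}): φ is false.
  d (successors {b, d, g, h}): φ is false.
  e (successors {d, e, f, g, h}): φ is false.
  f (successors {c}): φ is false.
  g (successors {a, b, f, g, h}): φ is false.
  h (successors {a, e, f}): φ is false.
Detail at a (counterexample):
  At a: □((s ∧ ¬q) ∧ q) requires (s ∧ ¬q) ∧ q at every successor {b, c, g}.
    (s ∧ ¬q) ∧ q fails at b, so □((s ∧ ¬q) ∧ q) is false at a.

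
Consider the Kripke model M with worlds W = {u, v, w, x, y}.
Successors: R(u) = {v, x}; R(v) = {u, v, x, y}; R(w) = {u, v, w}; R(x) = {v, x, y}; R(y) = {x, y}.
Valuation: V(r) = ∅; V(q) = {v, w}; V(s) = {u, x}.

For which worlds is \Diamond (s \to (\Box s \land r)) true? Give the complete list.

u, v, w, x, y

Let φ = \Diamond (s \to (\Box s \land r)). Evaluate φ at each world:
  u (successors {v, x}): φ is true.
  v (successors {u, v, x, y}): φ is true.
  w (successors {u, v, w}): φ is true.
  x (successors {v, x, y}): φ is true.
  y (successors {x, y}): φ is true.
For instance, at x:
  At x: \Diamond (s \to (\Box s \land r)) requires s \to (\Box s \land r) at some successor in {v, x, y}.
    s \to (\Box s \land r) holds at v, so \Diamond (s \to (\Box s \land r)) is true at x.
      At v: s is false, \Box s \land r is false, so s \to (\Box s \land r) is true.
Satisfying worlds: {u, v, w, x, y}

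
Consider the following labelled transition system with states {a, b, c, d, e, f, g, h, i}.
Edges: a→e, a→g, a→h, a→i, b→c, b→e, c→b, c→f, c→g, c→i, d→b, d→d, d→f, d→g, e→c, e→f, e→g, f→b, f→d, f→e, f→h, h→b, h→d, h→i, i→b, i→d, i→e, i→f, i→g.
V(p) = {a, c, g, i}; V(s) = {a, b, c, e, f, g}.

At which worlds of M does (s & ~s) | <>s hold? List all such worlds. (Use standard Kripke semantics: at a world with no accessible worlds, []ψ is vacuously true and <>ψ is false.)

a, b, c, d, e, f, h, i

Let φ = (s & ~s) | <>s. Evaluate φ at each world:
  a (successors {e, g, h, i}): φ is true.
  b (successors {c, e}): φ is true.
  c (successors {b, f, g, i}): φ is true.
  d (successors {b, d, f, g}): φ is true.
  e (successors {c, f, g}): φ is true.
  f (successors {b, d, e, h}): φ is true.
  g (successors ∅): φ is false.
  h (successors {b, d, i}): φ is true.
  i (successors {b, d, e, f, g}): φ is true.
For instance, at i:
  At i: s & ~s is false, <>s is true, so (s & ~s) | <>s is true.
    At i: <>s requires s at some successor in {b, d, e, f, g}.
      s holds at b, so <>s is true at i.
Satisfying worlds: {a, b, c, d, e, f, h, i}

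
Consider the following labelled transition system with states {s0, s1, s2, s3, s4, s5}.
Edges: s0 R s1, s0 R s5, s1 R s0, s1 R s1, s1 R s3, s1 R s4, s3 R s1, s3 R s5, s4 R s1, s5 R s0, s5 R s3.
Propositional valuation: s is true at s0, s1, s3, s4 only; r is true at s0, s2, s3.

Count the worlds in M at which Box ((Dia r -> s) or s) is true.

Let φ = Box ((Dia r -> s) or s). Evaluate φ at each world:
  s0 (successors {s1, s5}): φ is false.
  s1 (successors {s0, s1, s3, s4}): φ is true.
  s2 (successors ∅): φ is true.
  s3 (successors {s1, s5}): φ is false.
  s4 (successors {s1}): φ is true.
  s5 (successors {s0, s3}): φ is true.
For instance, at s1:
  At s1: Box ((Dia r -> s) or s) requires (Dia r -> s) or s at every successor {s0, s1, s3, s4}.
    At s0: (Dia r -> s) or s is true.
    At s1: (Dia r -> s) or s is true.
    At s3: (Dia r -> s) or s is true.
    At s4: (Dia r -> s) or s is true.
  So Box ((Dia r -> s) or s) is true at s1.
Satisfying worlds: {s1, s2, s4, s5}

4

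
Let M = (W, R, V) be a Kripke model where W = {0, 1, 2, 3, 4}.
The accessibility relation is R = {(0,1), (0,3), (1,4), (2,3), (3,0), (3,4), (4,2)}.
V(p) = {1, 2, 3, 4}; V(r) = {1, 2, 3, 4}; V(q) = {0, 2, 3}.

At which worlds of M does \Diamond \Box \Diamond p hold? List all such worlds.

Let φ = \Diamond \Box \Diamond p. Evaluate φ at each world:
  0 (successors {1, 3}): φ is true.
  1 (successors {4}): φ is true.
  2 (successors {3}): φ is true.
  3 (successors {0, 4}): φ is true.
  4 (successors {2}): φ is true.
For instance, at 1:
  At 1: \Diamond \Box \Diamond p requires \Box \Diamond p at some successor in {4}.
    \Box \Diamond p holds at 4, so \Diamond \Box \Diamond p is true at 1.
      At 4: \Box \Diamond p requires \Diamond p at every successor {2}.
        At 2: \Diamond p is true.
      So \Box \Diamond p is true at 4.
Satisfying worlds: {0, 1, 2, 3, 4}

0, 1, 2, 3, 4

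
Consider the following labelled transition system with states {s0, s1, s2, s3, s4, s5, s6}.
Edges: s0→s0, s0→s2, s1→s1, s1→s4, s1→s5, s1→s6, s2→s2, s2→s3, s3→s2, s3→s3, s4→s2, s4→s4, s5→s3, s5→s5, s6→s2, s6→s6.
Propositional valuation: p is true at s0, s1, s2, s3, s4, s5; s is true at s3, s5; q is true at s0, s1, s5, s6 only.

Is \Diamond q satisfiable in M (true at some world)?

Yes

Let φ = \Diamond q. Evaluate φ at each world:
  s0 (successors {s0, s2}): φ is true.
  s1 (successors {s1, s4, s5, s6}): φ is true.
  s2 (successors {s2, s3}): φ is false.
  s3 (successors {s2, s3}): φ is false.
  s4 (successors {s2, s4}): φ is false.
  s5 (successors {s3, s5}): φ is true.
  s6 (successors {s2, s6}): φ is true.
Detail at s0 (witness):
  At s0: \Diamond q requires q at some successor in {s0, s2}.
    q holds at s0, so \Diamond q is true at s0.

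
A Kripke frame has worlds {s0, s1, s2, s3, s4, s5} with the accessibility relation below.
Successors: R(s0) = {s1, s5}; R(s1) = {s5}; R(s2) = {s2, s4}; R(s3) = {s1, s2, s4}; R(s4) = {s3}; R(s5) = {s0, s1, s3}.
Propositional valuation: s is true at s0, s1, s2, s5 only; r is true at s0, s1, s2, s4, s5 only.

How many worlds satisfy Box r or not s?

Let φ = Box r or not s. Evaluate φ at each world:
  s0 (successors {s1, s5}): φ is true.
  s1 (successors {s5}): φ is true.
  s2 (successors {s2, s4}): φ is true.
  s3 (successors {s1, s2, s4}): φ is true.
  s4 (successors {s3}): φ is true.
  s5 (successors {s0, s1, s3}): φ is false.
For instance, at s2:
  At s2: Box r is true, not s is false, so Box r or not s is true.
    At s2: Box r requires r at every successor {s2, s4}.
      At s2: r is true.
      At s4: r is true.
    So Box r is true at s2.
Satisfying worlds: {s0, s1, s2, s3, s4}

5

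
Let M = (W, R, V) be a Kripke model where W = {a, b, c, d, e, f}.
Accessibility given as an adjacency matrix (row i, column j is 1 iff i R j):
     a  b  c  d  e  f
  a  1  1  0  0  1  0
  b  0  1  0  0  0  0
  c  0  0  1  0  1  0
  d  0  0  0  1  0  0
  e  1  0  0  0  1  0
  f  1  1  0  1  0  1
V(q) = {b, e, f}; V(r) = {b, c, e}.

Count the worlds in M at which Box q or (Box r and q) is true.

1

Let φ = Box q or (Box r and q). Evaluate φ at each world:
  a (successors {a, b, e}): φ is false.
  b (successors {b}): φ is true.
  c (successors {c, e}): φ is false.
  d (successors {d}): φ is false.
  e (successors {a, e}): φ is false.
  f (successors {a, b, d, f}): φ is false.
For instance, at b:
  At b: Box q is true, Box r and q is true, so Box q or (Box r and q) is true.
    At b: Box q requires q at every successor {b}.
      At b: q is true.
    So Box q is true at b.
    At b: Box r is true, q is true, so Box r and q is true.
      At b: Box r requires r at every successor {b}.
        At b: r is true.
      So Box r is true at b.
Satisfying worlds: {b}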